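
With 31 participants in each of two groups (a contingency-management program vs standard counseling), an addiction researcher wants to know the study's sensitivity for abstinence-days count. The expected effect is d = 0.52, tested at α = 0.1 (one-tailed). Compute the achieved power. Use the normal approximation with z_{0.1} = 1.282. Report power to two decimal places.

For two equal groups, power = Φ(d·√(n/2) − z_{α}).
d·√(n/2) = 0.52 × √(31/2) = 0.52 × 3.937 = 2.047.
z_β = 2.047 − 1.282 = 0.765.
Power = Φ(0.765) = 0.778.

power ≈ 0.78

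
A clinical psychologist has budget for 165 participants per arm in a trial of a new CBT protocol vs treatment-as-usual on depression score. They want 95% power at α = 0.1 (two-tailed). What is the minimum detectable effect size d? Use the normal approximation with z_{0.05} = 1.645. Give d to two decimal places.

d_min ≈ 0.36

For two independent groups of n = 165 each: d_min = (z_{α/2} + z_β)·√(2/n).
z-sum = 1.645 + 1.645 = 3.290.
d_min = 3.290 × √(2/165) = 3.290 × 0.1101 = 0.362.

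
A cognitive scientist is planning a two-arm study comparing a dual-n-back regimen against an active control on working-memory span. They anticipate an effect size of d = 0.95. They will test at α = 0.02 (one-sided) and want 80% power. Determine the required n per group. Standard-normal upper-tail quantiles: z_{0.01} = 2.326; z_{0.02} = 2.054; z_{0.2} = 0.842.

For two independent groups with equal n: n = 2·((z_{α} + z_β) / d)².
z_{α} + z_β = 2.054 + 0.842 = 2.896.
n = 2 × (2.896 / 0.95)² = 2 × 3.048² = 2 × 9.29 = 18.6.
Round up to the next whole participant.

n = 19 per group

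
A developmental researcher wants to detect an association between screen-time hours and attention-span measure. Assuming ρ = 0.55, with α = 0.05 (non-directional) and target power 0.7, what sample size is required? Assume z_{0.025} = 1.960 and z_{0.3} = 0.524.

Fisher's z: C = ½·ln((1+r)/(1−r)) = ½·ln(3.4444) = 0.6184.
n = ((z_{α/2} + z_β)/C)² + 3.
(1.960 + 0.524) / 0.6184 = 2.484 / 0.6184 = 4.017.
n = 4.017² + 3 = 16.13 + 3 = 19.1.
Round up.

n = 20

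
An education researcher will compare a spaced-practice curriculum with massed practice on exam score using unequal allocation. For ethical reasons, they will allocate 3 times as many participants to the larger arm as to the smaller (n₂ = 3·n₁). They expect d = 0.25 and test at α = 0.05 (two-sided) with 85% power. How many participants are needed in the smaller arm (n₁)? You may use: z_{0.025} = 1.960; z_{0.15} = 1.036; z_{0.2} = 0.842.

n₁ = 192

With allocation ratio k = n₂/n₁ = 3, Var(x̄₁−x̄₂) = σ²(1/n₁ + 1/(k·n₁)) = σ²·(k+1)/(k·n₁).
So n₁ = (1 + 1/k)·((z_{α/2} + z_β)/d)² = 1.333 × (2.996/0.25)².
n₁ = 1.333 × 143.62 = 191.5.
Round up: n₁ = 192, giving n₂ = 3 × 192 = 576.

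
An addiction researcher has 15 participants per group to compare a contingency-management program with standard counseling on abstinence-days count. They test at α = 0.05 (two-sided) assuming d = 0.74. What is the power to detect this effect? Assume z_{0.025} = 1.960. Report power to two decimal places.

power ≈ 0.53

For two equal groups, power = Φ(d·√(n/2) − z_{α/2}).
d·√(n/2) = 0.74 × √(15/2) = 0.74 × 2.739 = 2.027.
z_β = 2.027 − 1.960 = 0.067.
Power = Φ(0.067) = 0.527.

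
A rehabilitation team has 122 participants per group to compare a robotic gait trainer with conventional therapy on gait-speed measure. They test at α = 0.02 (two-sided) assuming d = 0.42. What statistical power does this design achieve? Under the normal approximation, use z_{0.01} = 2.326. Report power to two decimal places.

For two equal groups, power = Φ(d·√(n/2) − z_{α/2}).
d·√(n/2) = 0.42 × √(122/2) = 0.42 × 7.810 = 3.280.
z_β = 3.280 − 2.326 = 0.954.
Power = Φ(0.954) = 0.830.

power ≈ 0.83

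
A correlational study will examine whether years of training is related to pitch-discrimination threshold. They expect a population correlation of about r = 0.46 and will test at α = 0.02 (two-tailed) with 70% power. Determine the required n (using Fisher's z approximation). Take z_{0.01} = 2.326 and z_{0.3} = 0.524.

Fisher's z: C = ½·ln((1+r)/(1−r)) = ½·ln(2.7037) = 0.4973.
n = ((z_{α/2} + z_β)/C)² + 3.
(2.326 + 0.524) / 0.4973 = 2.850 / 0.4973 = 5.731.
n = 5.731² + 3 = 32.84 + 3 = 35.8.
Round up.

n = 36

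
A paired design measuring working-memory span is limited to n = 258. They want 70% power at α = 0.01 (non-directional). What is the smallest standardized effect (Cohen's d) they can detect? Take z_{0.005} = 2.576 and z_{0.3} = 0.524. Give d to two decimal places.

d_min ≈ 0.19

For a single sample (or paired design) of n = 258: d_min = (z_{α/2} + z_β)/√n.
z-sum = 2.576 + 0.524 = 3.100.
d_min = 3.100 / √258 = 3.100 / 16.062 = 0.193.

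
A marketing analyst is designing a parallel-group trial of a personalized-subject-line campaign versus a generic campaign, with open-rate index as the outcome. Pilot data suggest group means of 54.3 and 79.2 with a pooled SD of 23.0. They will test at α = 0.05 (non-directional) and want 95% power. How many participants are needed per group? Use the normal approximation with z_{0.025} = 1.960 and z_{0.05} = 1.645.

n = 23 per group

Cohen's d = |M₁ − M₂| / SD_pooled = |54.3 − 79.2| / 23.0 = 24.9 / 23.0 = 1.083.
For two independent groups with equal n: n = 2·((z_{α/2} + z_β) / d)².
z_{α/2} + z_β = 1.960 + 1.645 = 3.605.
n = 2 × (3.605 / 1.083)² = 2 × 3.329² = 2 × 11.08 = 22.2.
Round up to the next whole participant.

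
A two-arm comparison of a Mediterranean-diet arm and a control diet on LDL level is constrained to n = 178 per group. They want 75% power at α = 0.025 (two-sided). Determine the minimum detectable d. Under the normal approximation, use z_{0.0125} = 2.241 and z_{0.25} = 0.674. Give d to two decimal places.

For two independent groups of n = 178 each: d_min = (z_{α/2} + z_β)·√(2/n).
z-sum = 2.241 + 0.674 = 2.915.
d_min = 2.915 × √(2/178) = 2.915 × 0.1060 = 0.309.

d_min ≈ 0.31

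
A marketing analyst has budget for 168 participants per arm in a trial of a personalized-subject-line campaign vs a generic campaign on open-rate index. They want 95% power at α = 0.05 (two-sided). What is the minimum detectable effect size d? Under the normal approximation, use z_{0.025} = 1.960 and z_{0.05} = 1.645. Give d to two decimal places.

For two independent groups of n = 168 each: d_min = (z_{α/2} + z_β)·√(2/n).
z-sum = 1.960 + 1.645 = 3.605.
d_min = 3.605 × √(2/168) = 3.605 × 0.1091 = 0.393.

d_min ≈ 0.39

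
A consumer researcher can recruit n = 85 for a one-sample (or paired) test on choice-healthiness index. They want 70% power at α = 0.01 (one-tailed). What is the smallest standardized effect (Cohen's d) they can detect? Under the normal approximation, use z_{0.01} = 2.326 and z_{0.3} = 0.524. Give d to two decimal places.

For a single sample (or paired design) of n = 85: d_min = (z_{α} + z_β)/√n.
z-sum = 2.326 + 0.524 = 2.850.
d_min = 2.850 / √85 = 2.850 / 9.220 = 0.309.

d_min ≈ 0.31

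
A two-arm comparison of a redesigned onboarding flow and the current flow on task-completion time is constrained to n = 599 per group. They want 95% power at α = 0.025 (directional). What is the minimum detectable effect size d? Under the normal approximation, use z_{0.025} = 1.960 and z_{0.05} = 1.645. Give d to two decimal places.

For two independent groups of n = 599 each: d_min = (z_{α} + z_β)·√(2/n).
z-sum = 1.960 + 1.645 = 3.605.
d_min = 3.605 × √(2/599) = 3.605 × 0.0578 = 0.208.

d_min ≈ 0.21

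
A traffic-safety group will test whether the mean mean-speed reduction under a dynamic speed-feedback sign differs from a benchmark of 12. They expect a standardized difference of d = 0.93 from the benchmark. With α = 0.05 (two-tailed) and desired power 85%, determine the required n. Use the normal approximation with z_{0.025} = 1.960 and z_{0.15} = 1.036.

For a one-sample test: n = ((z_{α/2} + z_β) / d)².
z_{α/2} + z_β = 1.960 + 1.036 = 2.996.
n = (2.996 / 0.93)² = 3.222² = 10.38.
Round up.

n = 11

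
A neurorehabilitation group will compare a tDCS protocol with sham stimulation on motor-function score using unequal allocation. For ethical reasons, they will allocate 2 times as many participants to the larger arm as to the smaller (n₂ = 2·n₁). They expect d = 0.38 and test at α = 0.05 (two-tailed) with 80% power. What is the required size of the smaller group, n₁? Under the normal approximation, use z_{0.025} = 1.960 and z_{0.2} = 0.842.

n₁ = 82

With allocation ratio k = n₂/n₁ = 2, Var(x̄₁−x̄₂) = σ²(1/n₁ + 1/(k·n₁)) = σ²·(k+1)/(k·n₁).
So n₁ = (1 + 1/k)·((z_{α/2} + z_β)/d)² = 1.500 × (2.802/0.38)².
n₁ = 1.500 × 54.37 = 81.6.
Round up: n₁ = 82, giving n₂ = 2 × 82 = 164.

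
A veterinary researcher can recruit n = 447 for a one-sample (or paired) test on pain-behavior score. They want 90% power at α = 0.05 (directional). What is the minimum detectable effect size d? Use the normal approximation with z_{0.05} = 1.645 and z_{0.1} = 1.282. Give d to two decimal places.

For a single sample (or paired design) of n = 447: d_min = (z_{α} + z_β)/√n.
z-sum = 1.645 + 1.282 = 2.927.
d_min = 2.927 / √447 = 2.927 / 21.142 = 0.138.

d_min ≈ 0.14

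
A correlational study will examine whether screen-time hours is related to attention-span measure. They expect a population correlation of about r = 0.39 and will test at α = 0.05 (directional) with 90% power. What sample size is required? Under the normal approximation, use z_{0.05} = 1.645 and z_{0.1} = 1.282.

n = 54

Fisher's z: C = ½·ln((1+r)/(1−r)) = ½·ln(2.2787) = 0.4118.
n = ((z_{α} + z_β)/C)² + 3.
(1.645 + 1.282) / 0.4118 = 2.927 / 0.4118 = 7.108.
n = 7.108² + 3 = 50.52 + 3 = 53.5.
Round up.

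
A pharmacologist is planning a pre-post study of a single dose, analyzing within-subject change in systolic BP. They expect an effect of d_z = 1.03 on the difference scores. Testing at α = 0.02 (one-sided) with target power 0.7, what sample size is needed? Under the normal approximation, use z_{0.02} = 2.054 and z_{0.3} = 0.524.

n = 7 pairs

For a paired (one-sample on differences) test: n = ((z_{α} + z_β) / d)².
z_{α} + z_β = 2.054 + 0.524 = 2.578.
n = (2.578 / 1.03)² = 2.503² = 6.26.
Round up.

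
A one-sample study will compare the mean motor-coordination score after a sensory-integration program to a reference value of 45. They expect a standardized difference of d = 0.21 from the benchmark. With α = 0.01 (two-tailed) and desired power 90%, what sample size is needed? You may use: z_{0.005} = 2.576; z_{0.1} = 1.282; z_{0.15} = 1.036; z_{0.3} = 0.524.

For a one-sample test: n = ((z_{α/2} + z_β) / d)².
z_{α/2} + z_β = 2.576 + 1.282 = 3.858.
n = (3.858 / 0.21)² = 18.371² = 337.51.
Round up.

n = 338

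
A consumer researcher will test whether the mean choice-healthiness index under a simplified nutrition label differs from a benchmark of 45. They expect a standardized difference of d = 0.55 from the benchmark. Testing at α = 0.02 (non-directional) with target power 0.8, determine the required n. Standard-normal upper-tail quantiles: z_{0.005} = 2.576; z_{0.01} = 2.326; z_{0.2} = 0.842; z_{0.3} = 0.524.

For a one-sample test: n = ((z_{α/2} + z_β) / d)².
z_{α/2} + z_β = 2.326 + 0.842 = 3.168.
n = (3.168 / 0.55)² = 5.760² = 33.18.
Round up.

n = 34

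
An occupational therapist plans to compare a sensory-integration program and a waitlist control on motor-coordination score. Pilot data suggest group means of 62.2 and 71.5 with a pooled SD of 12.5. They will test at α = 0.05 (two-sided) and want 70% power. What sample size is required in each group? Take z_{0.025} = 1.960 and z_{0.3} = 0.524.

n = 23 per group

Cohen's d = |M₁ − M₂| / SD_pooled = |62.2 − 71.5| / 12.5 = 9.3 / 12.5 = 0.744.
For two independent groups with equal n: n = 2·((z_{α/2} + z_β) / d)².
z_{α/2} + z_β = 1.960 + 0.524 = 2.484.
n = 2 × (2.484 / 0.744)² = 2 × 3.339² = 2 × 11.15 = 22.3.
Round up to the next whole participant.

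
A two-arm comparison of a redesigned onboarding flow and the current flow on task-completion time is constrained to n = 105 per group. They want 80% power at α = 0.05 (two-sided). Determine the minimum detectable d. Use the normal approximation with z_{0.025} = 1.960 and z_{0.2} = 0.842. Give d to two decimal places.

For two independent groups of n = 105 each: d_min = (z_{α/2} + z_β)·√(2/n).
z-sum = 1.960 + 0.842 = 2.802.
d_min = 2.802 × √(2/105) = 2.802 × 0.1380 = 0.387.

d_min ≈ 0.39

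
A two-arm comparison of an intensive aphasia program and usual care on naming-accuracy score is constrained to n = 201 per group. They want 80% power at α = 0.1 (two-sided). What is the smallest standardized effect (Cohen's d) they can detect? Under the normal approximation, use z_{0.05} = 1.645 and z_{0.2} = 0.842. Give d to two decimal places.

d_min ≈ 0.25

For two independent groups of n = 201 each: d_min = (z_{α/2} + z_β)·√(2/n).
z-sum = 1.645 + 0.842 = 2.487.
d_min = 2.487 × √(2/201) = 2.487 × 0.0998 = 0.248.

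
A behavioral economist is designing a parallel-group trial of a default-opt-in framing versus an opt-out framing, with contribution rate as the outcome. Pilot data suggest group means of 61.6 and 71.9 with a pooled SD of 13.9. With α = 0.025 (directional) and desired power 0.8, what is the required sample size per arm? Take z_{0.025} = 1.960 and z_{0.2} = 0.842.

Cohen's d = |M₁ − M₂| / SD_pooled = |61.6 − 71.9| / 13.9 = 10.3 / 13.9 = 0.741.
For two independent groups with equal n: n = 2·((z_{α} + z_β) / d)².
z_{α} + z_β = 1.960 + 0.842 = 2.802.
n = 2 × (2.802 / 0.741)² = 2 × 3.781² = 2 × 14.30 = 28.6.
Round up to the next whole participant.

n = 29 per group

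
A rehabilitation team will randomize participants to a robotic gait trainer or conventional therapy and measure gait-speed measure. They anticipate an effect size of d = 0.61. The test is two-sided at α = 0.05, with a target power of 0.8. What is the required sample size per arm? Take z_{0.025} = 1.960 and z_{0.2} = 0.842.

n = 43 per group

For two independent groups with equal n: n = 2·((z_{α/2} + z_β) / d)².
z_{α/2} + z_β = 1.960 + 0.842 = 2.802.
n = 2 × (2.802 / 0.61)² = 2 × 4.593² = 2 × 21.10 = 42.2.
Round up to the next whole participant.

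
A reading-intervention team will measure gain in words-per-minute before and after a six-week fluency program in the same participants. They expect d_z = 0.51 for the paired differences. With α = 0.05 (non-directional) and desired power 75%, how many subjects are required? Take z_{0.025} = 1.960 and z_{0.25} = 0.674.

n = 27 pairs

For a paired (one-sample on differences) test: n = ((z_{α/2} + z_β) / d)².
z_{α/2} + z_β = 1.960 + 0.674 = 2.634.
n = (2.634 / 0.51)² = 5.165² = 26.67.
Round up.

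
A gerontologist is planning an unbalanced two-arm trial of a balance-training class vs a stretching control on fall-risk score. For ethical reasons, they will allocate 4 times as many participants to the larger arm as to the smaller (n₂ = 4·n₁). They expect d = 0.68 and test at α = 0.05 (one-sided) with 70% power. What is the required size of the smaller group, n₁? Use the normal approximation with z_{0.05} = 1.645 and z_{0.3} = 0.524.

With allocation ratio k = n₂/n₁ = 4, Var(x̄₁−x̄₂) = σ²(1/n₁ + 1/(k·n₁)) = σ²·(k+1)/(k·n₁).
So n₁ = (1 + 1/k)·((z_{α} + z_β)/d)² = 1.250 × (2.169/0.68)².
n₁ = 1.250 × 10.17 = 12.7.
Round up: n₁ = 13, giving n₂ = 4 × 13 = 52.

n₁ = 13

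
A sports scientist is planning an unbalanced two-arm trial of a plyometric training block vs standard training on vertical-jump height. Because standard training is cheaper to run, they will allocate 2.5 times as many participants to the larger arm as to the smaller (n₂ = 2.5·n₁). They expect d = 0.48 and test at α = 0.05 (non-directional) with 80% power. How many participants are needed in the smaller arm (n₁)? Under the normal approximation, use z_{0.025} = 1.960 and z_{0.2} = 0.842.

With allocation ratio k = n₂/n₁ = 2.5, Var(x̄₁−x̄₂) = σ²(1/n₁ + 1/(k·n₁)) = σ²·(k+1)/(k·n₁).
So n₁ = (1 + 1/k)·((z_{α/2} + z_β)/d)² = 1.400 × (2.802/0.48)².
n₁ = 1.400 × 34.08 = 47.7.
Round up: n₁ = 48, giving n₂ = 2.5 × 48 = 120.

n₁ = 48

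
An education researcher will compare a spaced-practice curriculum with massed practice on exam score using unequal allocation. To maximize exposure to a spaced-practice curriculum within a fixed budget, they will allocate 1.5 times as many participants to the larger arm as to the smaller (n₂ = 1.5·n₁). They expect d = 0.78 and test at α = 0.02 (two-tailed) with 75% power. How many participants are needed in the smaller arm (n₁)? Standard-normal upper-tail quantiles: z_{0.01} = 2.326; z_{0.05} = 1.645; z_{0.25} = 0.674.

With allocation ratio k = n₂/n₁ = 1.5, Var(x̄₁−x̄₂) = σ²(1/n₁ + 1/(k·n₁)) = σ²·(k+1)/(k·n₁).
So n₁ = (1 + 1/k)·((z_{α/2} + z_β)/d)² = 1.667 × (3.000/0.78)².
n₁ = 1.667 × 14.79 = 24.7.
Round up: n₁ = 25, giving n₂ = ⌈1.5 × 25⌉ = ⌈37.5⌉ = 38.

n₁ = 25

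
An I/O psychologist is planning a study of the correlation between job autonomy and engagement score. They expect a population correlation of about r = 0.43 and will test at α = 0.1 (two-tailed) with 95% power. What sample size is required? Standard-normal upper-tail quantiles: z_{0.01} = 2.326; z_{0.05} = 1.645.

n = 55

Fisher's z: C = ½·ln((1+r)/(1−r)) = ½·ln(2.5088) = 0.4599.
n = ((z_{α/2} + z_β)/C)² + 3.
(1.645 + 1.645) / 0.4599 = 3.290 / 0.4599 = 7.154.
n = 7.154² + 3 = 51.18 + 3 = 54.2.
Round up.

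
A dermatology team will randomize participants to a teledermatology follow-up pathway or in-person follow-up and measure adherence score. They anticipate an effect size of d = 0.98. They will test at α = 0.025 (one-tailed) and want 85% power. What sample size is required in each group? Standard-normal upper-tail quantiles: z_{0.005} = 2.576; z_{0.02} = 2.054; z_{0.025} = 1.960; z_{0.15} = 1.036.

n = 19 per group

For two independent groups with equal n: n = 2·((z_{α} + z_β) / d)².
z_{α} + z_β = 1.960 + 1.036 = 2.996.
n = 2 × (2.996 / 0.98)² = 2 × 3.057² = 2 × 9.35 = 18.7.
Round up to the next whole participant.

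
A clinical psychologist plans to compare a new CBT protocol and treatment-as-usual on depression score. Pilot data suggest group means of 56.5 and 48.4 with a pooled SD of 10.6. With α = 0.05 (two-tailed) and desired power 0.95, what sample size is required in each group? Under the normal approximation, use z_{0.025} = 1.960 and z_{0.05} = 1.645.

Cohen's d = |M₁ − M₂| / SD_pooled = |56.5 − 48.4| / 10.6 = 8.1 / 10.6 = 0.764.
For two independent groups with equal n: n = 2·((z_{α/2} + z_β) / d)².
z_{α/2} + z_β = 1.960 + 1.645 = 3.605.
n = 2 × (3.605 / 0.764)² = 2 × 4.719² = 2 × 22.27 = 44.5.
Round up to the next whole participant.

n = 45 per group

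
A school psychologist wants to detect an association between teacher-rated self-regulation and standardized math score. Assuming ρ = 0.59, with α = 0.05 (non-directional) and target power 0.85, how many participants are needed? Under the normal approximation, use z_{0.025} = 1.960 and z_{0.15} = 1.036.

n = 23

Fisher's z: C = ½·ln((1+r)/(1−r)) = ½·ln(3.8780) = 0.6777.
n = ((z_{α/2} + z_β)/C)² + 3.
(1.960 + 1.036) / 0.6777 = 2.996 / 0.6777 = 4.421.
n = 4.421² + 3 = 19.54 + 3 = 22.5.
Round up.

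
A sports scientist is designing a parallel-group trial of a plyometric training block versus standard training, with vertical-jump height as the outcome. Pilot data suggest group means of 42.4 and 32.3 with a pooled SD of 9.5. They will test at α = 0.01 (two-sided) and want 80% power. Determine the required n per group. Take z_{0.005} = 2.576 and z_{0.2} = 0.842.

Cohen's d = |M₁ − M₂| / SD_pooled = |42.4 − 32.3| / 9.5 = 10.1 / 9.5 = 1.063.
For two independent groups with equal n: n = 2·((z_{α/2} + z_β) / d)².
z_{α/2} + z_β = 2.576 + 0.842 = 3.418.
n = 2 × (3.418 / 1.063)² = 2 × 3.215² = 2 × 10.34 = 20.7.
Round up to the next whole participant.

n = 21 per group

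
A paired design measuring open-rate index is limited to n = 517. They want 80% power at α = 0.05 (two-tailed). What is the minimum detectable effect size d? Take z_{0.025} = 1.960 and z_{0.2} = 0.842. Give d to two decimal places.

d_min ≈ 0.12

For a single sample (or paired design) of n = 517: d_min = (z_{α/2} + z_β)/√n.
z-sum = 1.960 + 0.842 = 2.802.
d_min = 2.802 / √517 = 2.802 / 22.738 = 0.123.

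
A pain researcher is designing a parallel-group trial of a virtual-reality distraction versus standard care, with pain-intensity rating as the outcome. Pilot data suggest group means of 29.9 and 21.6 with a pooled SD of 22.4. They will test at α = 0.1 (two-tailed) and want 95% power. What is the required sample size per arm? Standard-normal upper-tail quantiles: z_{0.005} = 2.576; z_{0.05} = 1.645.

Cohen's d = |M₁ − M₂| / SD_pooled = |29.9 − 21.6| / 22.4 = 8.3 / 22.4 = 0.371.
For two independent groups with equal n: n = 2·((z_{α/2} + z_β) / d)².
z_{α/2} + z_β = 1.645 + 1.645 = 3.290.
n = 2 × (3.290 / 0.371)² = 2 × 8.868² = 2 × 78.64 = 157.3.
Round up to the next whole participant.

n = 158 per group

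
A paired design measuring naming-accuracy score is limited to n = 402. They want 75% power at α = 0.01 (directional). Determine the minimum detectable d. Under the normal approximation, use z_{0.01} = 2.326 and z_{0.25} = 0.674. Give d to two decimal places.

For a single sample (or paired design) of n = 402: d_min = (z_{α} + z_β)/√n.
z-sum = 2.326 + 0.674 = 3.000.
d_min = 3.000 / √402 = 3.000 / 20.050 = 0.150.

d_min ≈ 0.15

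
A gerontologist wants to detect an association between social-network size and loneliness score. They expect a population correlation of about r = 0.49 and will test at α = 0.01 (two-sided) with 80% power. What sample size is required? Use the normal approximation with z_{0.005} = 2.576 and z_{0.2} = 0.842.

n = 44

Fisher's z: C = ½·ln((1+r)/(1−r)) = ½·ln(2.9216) = 0.5361.
n = ((z_{α/2} + z_β)/C)² + 3.
(2.576 + 0.842) / 0.5361 = 3.418 / 0.5361 = 6.376.
n = 6.376² + 3 = 40.65 + 3 = 43.6.
Round up.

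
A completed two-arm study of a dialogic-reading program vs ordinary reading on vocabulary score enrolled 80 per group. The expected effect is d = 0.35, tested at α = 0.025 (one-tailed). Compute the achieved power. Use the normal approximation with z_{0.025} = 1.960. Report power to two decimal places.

power ≈ 0.60

For two equal groups, power = Φ(d·√(n/2) − z_{α}).
d·√(n/2) = 0.35 × √(80/2) = 0.35 × 6.325 = 2.214.
z_β = 2.214 − 1.960 = 0.254.
Power = Φ(0.254) = 0.600.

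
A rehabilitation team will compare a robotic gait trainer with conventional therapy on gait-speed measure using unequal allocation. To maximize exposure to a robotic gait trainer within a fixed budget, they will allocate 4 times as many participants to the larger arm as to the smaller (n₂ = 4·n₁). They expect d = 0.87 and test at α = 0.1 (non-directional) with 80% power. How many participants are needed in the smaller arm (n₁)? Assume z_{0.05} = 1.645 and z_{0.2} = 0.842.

n₁ = 11

With allocation ratio k = n₂/n₁ = 4, Var(x̄₁−x̄₂) = σ²(1/n₁ + 1/(k·n₁)) = σ²·(k+1)/(k·n₁).
So n₁ = (1 + 1/k)·((z_{α/2} + z_β)/d)² = 1.250 × (2.487/0.87)².
n₁ = 1.250 × 8.17 = 10.2.
Round up: n₁ = 11, giving n₂ = 4 × 11 = 44.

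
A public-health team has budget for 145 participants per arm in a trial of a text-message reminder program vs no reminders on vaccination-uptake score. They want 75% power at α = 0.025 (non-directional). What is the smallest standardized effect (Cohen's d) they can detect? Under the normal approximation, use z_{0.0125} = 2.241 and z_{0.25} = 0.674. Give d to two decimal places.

For two independent groups of n = 145 each: d_min = (z_{α/2} + z_β)·√(2/n).
z-sum = 2.241 + 0.674 = 2.915.
d_min = 2.915 × √(2/145) = 2.915 × 0.1174 = 0.342.

d_min ≈ 0.34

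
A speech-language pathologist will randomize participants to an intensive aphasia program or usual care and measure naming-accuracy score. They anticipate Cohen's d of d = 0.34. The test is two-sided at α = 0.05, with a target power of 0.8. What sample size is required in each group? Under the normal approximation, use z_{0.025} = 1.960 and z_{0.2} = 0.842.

For two independent groups with equal n: n = 2·((z_{α/2} + z_β) / d)².
z_{α/2} + z_β = 1.960 + 0.842 = 2.802.
n = 2 × (2.802 / 0.34)² = 2 × 8.241² = 2 × 67.92 = 135.8.
Round up to the next whole participant.

n = 136 per group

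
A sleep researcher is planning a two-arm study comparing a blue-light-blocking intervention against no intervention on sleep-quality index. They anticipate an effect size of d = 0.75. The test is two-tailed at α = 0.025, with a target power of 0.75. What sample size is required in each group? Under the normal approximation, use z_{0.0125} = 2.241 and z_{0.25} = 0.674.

For two independent groups with equal n: n = 2·((z_{α/2} + z_β) / d)².
z_{α/2} + z_β = 2.241 + 0.674 = 2.915.
n = 2 × (2.915 / 0.75)² = 2 × 3.887² = 2 × 15.11 = 30.2.
Round up to the next whole participant.

n = 31 per group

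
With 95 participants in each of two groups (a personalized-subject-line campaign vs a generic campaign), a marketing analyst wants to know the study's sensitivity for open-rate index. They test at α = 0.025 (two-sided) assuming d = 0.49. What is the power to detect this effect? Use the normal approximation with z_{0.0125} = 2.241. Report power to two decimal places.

For two equal groups, power = Φ(d·√(n/2) − z_{α/2}).
d·√(n/2) = 0.49 × √(95/2) = 0.49 × 6.892 = 3.377.
z_β = 3.377 − 2.241 = 1.136.
Power = Φ(1.136) = 0.872.

power ≈ 0.87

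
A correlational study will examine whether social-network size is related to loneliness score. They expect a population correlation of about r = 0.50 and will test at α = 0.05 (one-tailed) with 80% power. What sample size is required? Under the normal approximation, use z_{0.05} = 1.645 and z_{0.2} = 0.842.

Fisher's z: C = ½·ln((1+r)/(1−r)) = ½·ln(3.0000) = 0.5493.
n = ((z_{α} + z_β)/C)² + 3.
(1.645 + 0.842) / 0.5493 = 2.487 / 0.5493 = 4.528.
n = 4.528² + 3 = 20.50 + 3 = 23.5.
Round up.

n = 24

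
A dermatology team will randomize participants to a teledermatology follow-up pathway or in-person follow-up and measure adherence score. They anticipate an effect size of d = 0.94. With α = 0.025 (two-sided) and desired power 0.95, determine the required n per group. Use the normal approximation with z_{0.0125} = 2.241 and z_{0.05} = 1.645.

n = 35 per group

For two independent groups with equal n: n = 2·((z_{α/2} + z_β) / d)².
z_{α/2} + z_β = 2.241 + 1.645 = 3.886.
n = 2 × (3.886 / 0.94)² = 2 × 4.134² = 2 × 17.09 = 34.2.
Round up to the next whole participant.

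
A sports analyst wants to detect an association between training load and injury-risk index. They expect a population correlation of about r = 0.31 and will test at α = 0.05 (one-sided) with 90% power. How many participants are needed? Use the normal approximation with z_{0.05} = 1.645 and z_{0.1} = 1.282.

n = 87

Fisher's z: C = ½·ln((1+r)/(1−r)) = ½·ln(1.8986) = 0.3205.
n = ((z_{α} + z_β)/C)² + 3.
(1.645 + 1.282) / 0.3205 = 2.927 / 0.3205 = 9.133.
n = 9.133² + 3 = 83.40 + 3 = 86.4.
Round up.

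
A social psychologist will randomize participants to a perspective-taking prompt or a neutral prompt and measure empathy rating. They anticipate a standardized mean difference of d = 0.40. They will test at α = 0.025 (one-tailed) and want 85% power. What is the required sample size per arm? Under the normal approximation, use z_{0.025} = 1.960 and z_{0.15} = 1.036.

For two independent groups with equal n: n = 2·((z_{α} + z_β) / d)².
z_{α} + z_β = 1.960 + 1.036 = 2.996.
n = 2 × (2.996 / 0.40)² = 2 × 7.490² = 2 × 56.10 = 112.2.
Round up to the next whole participant.

n = 113 per group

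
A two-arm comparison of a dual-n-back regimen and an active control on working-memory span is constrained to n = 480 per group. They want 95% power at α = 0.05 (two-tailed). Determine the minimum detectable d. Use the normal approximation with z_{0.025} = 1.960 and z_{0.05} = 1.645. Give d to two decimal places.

For two independent groups of n = 480 each: d_min = (z_{α/2} + z_β)·√(2/n).
z-sum = 1.960 + 1.645 = 3.605.
d_min = 3.605 × √(2/480) = 3.605 × 0.0645 = 0.233.

d_min ≈ 0.23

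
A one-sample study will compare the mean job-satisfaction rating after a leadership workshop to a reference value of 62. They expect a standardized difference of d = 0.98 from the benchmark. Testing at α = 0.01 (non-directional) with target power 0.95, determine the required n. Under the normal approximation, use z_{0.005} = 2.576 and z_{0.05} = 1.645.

n = 19

For a one-sample test: n = ((z_{α/2} + z_β) / d)².
z_{α/2} + z_β = 2.576 + 1.645 = 4.221.
n = (4.221 / 0.98)² = 4.307² = 18.55.
Round up.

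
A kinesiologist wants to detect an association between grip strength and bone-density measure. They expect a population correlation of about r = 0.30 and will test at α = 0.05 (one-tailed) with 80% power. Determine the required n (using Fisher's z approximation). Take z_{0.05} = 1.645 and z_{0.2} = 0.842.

n = 68

Fisher's z: C = ½·ln((1+r)/(1−r)) = ½·ln(1.8571) = 0.3095.
n = ((z_{α} + z_β)/C)² + 3.
(1.645 + 0.842) / 0.3095 = 2.487 / 0.3095 = 8.036.
n = 8.036² + 3 = 64.57 + 3 = 67.6.
Round up.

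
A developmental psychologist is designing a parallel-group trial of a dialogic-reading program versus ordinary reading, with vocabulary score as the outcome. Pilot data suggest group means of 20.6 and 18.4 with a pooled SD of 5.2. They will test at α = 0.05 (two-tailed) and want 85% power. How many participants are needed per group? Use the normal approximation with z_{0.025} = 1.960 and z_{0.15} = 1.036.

n = 101 per group

Cohen's d = |M₁ − M₂| / SD_pooled = |20.6 − 18.4| / 5.2 = 2.2 / 5.2 = 0.423.
For two independent groups with equal n: n = 2·((z_{α/2} + z_β) / d)².
z_{α/2} + z_β = 1.960 + 1.036 = 2.996.
n = 2 × (2.996 / 0.423)² = 2 × 7.083² = 2 × 50.17 = 100.3.
Round up to the next whole participant.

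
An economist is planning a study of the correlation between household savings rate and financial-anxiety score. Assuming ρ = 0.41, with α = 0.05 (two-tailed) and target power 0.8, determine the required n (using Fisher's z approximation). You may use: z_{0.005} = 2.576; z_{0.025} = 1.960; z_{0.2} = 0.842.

Fisher's z: C = ½·ln((1+r)/(1−r)) = ½·ln(2.3898) = 0.4356.
n = ((z_{α/2} + z_β)/C)² + 3.
(1.960 + 0.842) / 0.4356 = 2.802 / 0.4356 = 6.433.
n = 6.433² + 3 = 41.38 + 3 = 44.4.
Round up.

n = 45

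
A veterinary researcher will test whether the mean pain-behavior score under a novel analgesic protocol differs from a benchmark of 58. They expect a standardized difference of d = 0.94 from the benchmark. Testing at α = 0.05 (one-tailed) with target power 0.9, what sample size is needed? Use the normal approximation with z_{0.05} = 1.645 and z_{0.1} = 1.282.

n = 10

For a one-sample test: n = ((z_{α} + z_β) / d)².
z_{α} + z_β = 1.645 + 1.282 = 2.927.
n = (2.927 / 0.94)² = 3.114² = 9.70.
Round up.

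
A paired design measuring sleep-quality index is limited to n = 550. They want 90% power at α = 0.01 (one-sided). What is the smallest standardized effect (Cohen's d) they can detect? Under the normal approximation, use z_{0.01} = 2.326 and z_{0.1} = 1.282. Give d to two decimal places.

For a single sample (or paired design) of n = 550: d_min = (z_{α} + z_β)/√n.
z-sum = 2.326 + 1.282 = 3.608.
d_min = 3.608 / √550 = 3.608 / 23.452 = 0.154.

d_min ≈ 0.15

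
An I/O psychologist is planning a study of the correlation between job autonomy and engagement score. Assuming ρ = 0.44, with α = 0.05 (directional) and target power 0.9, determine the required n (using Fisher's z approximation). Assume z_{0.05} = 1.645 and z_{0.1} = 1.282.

n = 42

Fisher's z: C = ½·ln((1+r)/(1−r)) = ½·ln(2.5714) = 0.4722.
n = ((z_{α} + z_β)/C)² + 3.
(1.645 + 1.282) / 0.4722 = 2.927 / 0.4722 = 6.199.
n = 6.199² + 3 = 38.42 + 3 = 41.4.
Round up.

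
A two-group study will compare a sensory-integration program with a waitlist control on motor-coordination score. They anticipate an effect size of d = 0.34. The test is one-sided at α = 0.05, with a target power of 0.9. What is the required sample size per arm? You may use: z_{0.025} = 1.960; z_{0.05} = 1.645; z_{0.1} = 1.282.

For two independent groups with equal n: n = 2·((z_{α} + z_β) / d)².
z_{α} + z_β = 1.645 + 1.282 = 2.927.
n = 2 × (2.927 / 0.34)² = 2 × 8.609² = 2 × 74.11 = 148.2.
Round up to the next whole participant.

n = 149 per group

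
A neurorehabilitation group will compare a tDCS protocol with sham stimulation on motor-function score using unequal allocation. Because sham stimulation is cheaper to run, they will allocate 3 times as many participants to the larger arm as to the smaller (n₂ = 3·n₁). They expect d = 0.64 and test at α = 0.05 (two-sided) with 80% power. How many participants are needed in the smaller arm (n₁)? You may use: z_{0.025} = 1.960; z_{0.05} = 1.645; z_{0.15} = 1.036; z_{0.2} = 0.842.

With allocation ratio k = n₂/n₁ = 3, Var(x̄₁−x̄₂) = σ²(1/n₁ + 1/(k·n₁)) = σ²·(k+1)/(k·n₁).
So n₁ = (1 + 1/k)·((z_{α/2} + z_β)/d)² = 1.333 × (2.802/0.64)².
n₁ = 1.333 × 19.17 = 25.6.
Round up: n₁ = 26, giving n₂ = 3 × 26 = 78.

n₁ = 26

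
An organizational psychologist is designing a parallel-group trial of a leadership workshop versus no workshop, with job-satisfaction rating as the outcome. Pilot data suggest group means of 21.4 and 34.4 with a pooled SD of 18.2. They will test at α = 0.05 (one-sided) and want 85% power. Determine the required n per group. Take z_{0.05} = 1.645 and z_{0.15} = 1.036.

n = 29 per group

Cohen's d = |M₁ − M₂| / SD_pooled = |21.4 − 34.4| / 18.2 = 13.0 / 18.2 = 0.714.
For two independent groups with equal n: n = 2·((z_{α} + z_β) / d)².
z_{α} + z_β = 1.645 + 1.036 = 2.681.
n = 2 × (2.681 / 0.714)² = 2 × 3.755² = 2 × 14.10 = 28.2.
Round up to the next whole participant.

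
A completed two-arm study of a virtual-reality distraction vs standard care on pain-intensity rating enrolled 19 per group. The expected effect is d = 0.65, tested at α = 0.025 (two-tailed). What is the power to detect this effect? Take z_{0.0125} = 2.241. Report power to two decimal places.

For two equal groups, power = Φ(d·√(n/2) − z_{α/2}).
d·√(n/2) = 0.65 × √(19/2) = 0.65 × 3.082 = 2.003.
z_β = 2.003 − 2.241 = -0.238.
Power = Φ(-0.238) = 0.406.

power ≈ 0.41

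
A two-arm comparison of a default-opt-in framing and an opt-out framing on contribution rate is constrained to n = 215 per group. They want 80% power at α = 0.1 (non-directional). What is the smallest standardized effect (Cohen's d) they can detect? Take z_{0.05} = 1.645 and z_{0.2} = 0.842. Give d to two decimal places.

For two independent groups of n = 215 each: d_min = (z_{α/2} + z_β)·√(2/n).
z-sum = 1.645 + 0.842 = 2.487.
d_min = 2.487 × √(2/215) = 2.487 × 0.0964 = 0.240.

d_min ≈ 0.24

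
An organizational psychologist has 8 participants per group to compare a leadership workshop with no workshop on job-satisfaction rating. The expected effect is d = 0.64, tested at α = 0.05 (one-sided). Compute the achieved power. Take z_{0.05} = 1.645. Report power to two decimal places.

For two equal groups, power = Φ(d·√(n/2) − z_{α}).
d·√(n/2) = 0.64 × √(8/2) = 0.64 × 2.000 = 1.280.
z_β = 1.280 − 1.645 = -0.365.
Power = Φ(-0.365) = 0.358.

power ≈ 0.36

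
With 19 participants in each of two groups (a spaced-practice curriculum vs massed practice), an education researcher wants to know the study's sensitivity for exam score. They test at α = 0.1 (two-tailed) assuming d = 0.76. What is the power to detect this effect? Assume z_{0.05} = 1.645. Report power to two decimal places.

power ≈ 0.76

For two equal groups, power = Φ(d·√(n/2) − z_{α/2}).
d·√(n/2) = 0.76 × √(19/2) = 0.76 × 3.082 = 2.342.
z_β = 2.342 − 1.645 = 0.697.
Power = Φ(0.697) = 0.757.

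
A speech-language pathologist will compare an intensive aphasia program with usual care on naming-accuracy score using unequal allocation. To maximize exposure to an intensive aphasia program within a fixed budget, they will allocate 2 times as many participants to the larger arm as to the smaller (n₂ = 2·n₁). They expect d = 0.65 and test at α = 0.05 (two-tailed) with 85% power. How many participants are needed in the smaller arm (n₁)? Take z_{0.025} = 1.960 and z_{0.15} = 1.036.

n₁ = 32

With allocation ratio k = n₂/n₁ = 2, Var(x̄₁−x̄₂) = σ²(1/n₁ + 1/(k·n₁)) = σ²·(k+1)/(k·n₁).
So n₁ = (1 + 1/k)·((z_{α/2} + z_β)/d)² = 1.500 × (2.996/0.65)².
n₁ = 1.500 × 21.25 = 31.9.
Round up: n₁ = 32, giving n₂ = 2 × 32 = 64.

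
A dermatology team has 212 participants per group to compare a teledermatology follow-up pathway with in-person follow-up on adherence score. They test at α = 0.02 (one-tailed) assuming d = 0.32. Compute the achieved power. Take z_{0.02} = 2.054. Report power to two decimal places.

power ≈ 0.89

For two equal groups, power = Φ(d·√(n/2) − z_{α}).
d·√(n/2) = 0.32 × √(212/2) = 0.32 × 10.296 = 3.295.
z_β = 3.295 − 2.054 = 1.241.
Power = Φ(1.241) = 0.893.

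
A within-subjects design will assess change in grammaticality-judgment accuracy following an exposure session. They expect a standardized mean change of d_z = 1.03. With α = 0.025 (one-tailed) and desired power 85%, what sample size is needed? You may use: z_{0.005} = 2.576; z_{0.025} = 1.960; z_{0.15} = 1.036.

n = 9 pairs

For a paired (one-sample on differences) test: n = ((z_{α} + z_β) / d)².
z_{α} + z_β = 1.960 + 1.036 = 2.996.
n = (2.996 / 1.03)² = 2.909² = 8.46.
Round up.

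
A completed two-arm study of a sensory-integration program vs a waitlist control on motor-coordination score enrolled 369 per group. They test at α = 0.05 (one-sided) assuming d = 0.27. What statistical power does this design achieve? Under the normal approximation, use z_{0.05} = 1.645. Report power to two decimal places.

power ≈ 0.98

For two equal groups, power = Φ(d·√(n/2) − z_{α}).
d·√(n/2) = 0.27 × √(369/2) = 0.27 × 13.583 = 3.667.
z_β = 3.667 − 1.645 = 2.022.
Power = Φ(2.022) = 0.978.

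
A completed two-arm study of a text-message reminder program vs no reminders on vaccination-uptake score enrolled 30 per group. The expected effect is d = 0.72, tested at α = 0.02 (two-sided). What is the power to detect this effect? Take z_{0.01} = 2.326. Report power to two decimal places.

For two equal groups, power = Φ(d·√(n/2) − z_{α/2}).
d·√(n/2) = 0.72 × √(30/2) = 0.72 × 3.873 = 2.789.
z_β = 2.789 − 2.326 = 0.463.
Power = Φ(0.463) = 0.678.

power ≈ 0.68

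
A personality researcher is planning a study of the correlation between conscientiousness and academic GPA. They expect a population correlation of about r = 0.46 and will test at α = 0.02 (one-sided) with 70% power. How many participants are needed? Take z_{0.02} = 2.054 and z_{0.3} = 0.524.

n = 30

Fisher's z: C = ½·ln((1+r)/(1−r)) = ½·ln(2.7037) = 0.4973.
n = ((z_{α} + z_β)/C)² + 3.
(2.054 + 0.524) / 0.4973 = 2.578 / 0.4973 = 5.184.
n = 5.184² + 3 = 26.87 + 3 = 29.9.
Round up.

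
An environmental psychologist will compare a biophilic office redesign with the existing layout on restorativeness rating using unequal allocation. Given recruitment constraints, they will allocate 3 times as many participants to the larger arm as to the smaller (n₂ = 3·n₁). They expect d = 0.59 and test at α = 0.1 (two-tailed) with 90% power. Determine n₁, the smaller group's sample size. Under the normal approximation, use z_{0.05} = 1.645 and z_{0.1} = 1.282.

With allocation ratio k = n₂/n₁ = 3, Var(x̄₁−x̄₂) = σ²(1/n₁ + 1/(k·n₁)) = σ²·(k+1)/(k·n₁).
So n₁ = (1 + 1/k)·((z_{α/2} + z_β)/d)² = 1.333 × (2.927/0.59)².
n₁ = 1.333 × 24.61 = 32.8.
Round up: n₁ = 33, giving n₂ = 3 × 33 = 99.

n₁ = 33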